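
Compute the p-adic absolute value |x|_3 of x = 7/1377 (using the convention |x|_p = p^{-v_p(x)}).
|7/1377|_3 = 81

Step 1 — compute v_3(x) by factoring powers of 3 out of the numerator and denominator: v_3(7/1377) = -4. Step 2 — apply |x|_p = p^{-v_p(x)} = 3^{4} = 81.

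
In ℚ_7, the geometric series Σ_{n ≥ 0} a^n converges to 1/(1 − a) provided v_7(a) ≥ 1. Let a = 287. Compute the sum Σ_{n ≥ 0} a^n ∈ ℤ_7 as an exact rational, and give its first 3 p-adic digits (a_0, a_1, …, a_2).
Σ a^n = 1/(1 − a) = -1/286;  first 3 digits = (1, 6, 6)

v_7(a) = 1 ≥ 1, so the series converges in ℤ_7 to 1/(1 − a) = 1/(1 − 287) = -1/286. Expand this rational in ℤ_7: compute digits iteratively via d_i = x_i mod 7, x_{i+1} = (x_i − d_i)/7. The first 3 digits are (1, 6, 6).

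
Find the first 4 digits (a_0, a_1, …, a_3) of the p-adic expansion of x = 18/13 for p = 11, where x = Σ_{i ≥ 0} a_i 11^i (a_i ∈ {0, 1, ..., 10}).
(a_0, …, a_3) = (9, 1, 10, 5)

v_11(18/13) = 0 (numerator and denominator both coprime to 11), so x ∈ ℤ_11^×. Compute digits iteratively via a_i = x_i mod 11, x_{i+1} = (x_i − a_i)/11, with x_0 = x:
  x_0 = 18/13;  a_0 = 9;  x_1 = (x_0 − 9)/11 = -9/13
  x_1 = -9/13;  a_1 = 1;  x_2 = (x_1 − 1)/11 = -2/13
  x_2 = -2/13;  a_2 = 10;  x_3 = (x_2 − 10)/11 = -12/13
  x_3 = -12/13;  a_3 = 5;  x_4 = (x_3 − 5)/11 = -7/13
Digits: (9, 1, 10, 5).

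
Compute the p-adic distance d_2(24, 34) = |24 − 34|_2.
d_2(24, 34) = 1/2

Step 1 — x − y = 24 − 34 = -10. Step 2 — v_2(-10) = 1 (factor: -10 = −(2^1 · 5); the sign does not affect v_p). Step 3 — |x − y|_2 = 2^{-1} = 1/2.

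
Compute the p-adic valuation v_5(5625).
v_5(5625) = 4

v_5(n) is the largest exponent k such that 5^k divides n. Factor out: 5625 = 5^4 · 9. (Sign doesn't affect v_p.) So v_5(5625) = 4.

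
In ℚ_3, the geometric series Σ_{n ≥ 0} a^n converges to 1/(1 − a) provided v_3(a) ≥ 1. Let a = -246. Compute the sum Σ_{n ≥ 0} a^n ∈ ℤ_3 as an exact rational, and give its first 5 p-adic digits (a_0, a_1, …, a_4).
Σ a^n = 1/(1 − a) = 1/247;  first 5 digits = (1, 2, 0, 2, 0)

v_3(a) = 1 ≥ 1, so the series converges in ℤ_3 to 1/(1 − a) = 1/(1 − (-246)) = 1/247. Expand this rational in ℤ_3: compute digits iteratively via d_i = x_i mod 3, x_{i+1} = (x_i − d_i)/3. The first 5 digits are (1, 2, 0, 2, 0).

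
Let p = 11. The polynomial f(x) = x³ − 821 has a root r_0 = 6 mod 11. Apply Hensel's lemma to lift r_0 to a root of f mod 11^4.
r_3 = 12348 (mod 14641)

Hensel: r_{i+1} = r_i − f(r_i)/f′(r_i) mod 11^{i+2}, where f′(x) = 3x². Iterate:
  r_0 = 6 (mod 11)
  r_1 = 6 (mod 121)
  r_2 = 369 (mod 1331)
  r_3 = 12348 (mod 14641)
Final: r = 12348 with f(r) ≡ 0 mod 11^4.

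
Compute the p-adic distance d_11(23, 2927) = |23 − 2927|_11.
d_11(23, 2927) = 1/121

Step 1 — x − y = 23 − 2927 = -2904. Step 2 — v_11(-2904) = 2 (factor: -2904 = −(11^2 · 24); the sign does not affect v_p). Step 3 — |x − y|_11 = 11^{-2} = 1/121.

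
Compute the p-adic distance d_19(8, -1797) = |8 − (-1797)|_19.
d_19(8, -1797) = 1/361

Step 1 — x − y = 8 − (-1797) = 1805. Step 2 — v_19(1805) = 2 (factor: 1805 = (19^2 · 5); the sign does not affect v_p). Step 3 — |x − y|_19 = 19^{-2} = 1/361.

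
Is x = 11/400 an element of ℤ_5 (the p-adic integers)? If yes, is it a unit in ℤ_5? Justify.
x ∉ ℤ_5 (v_5(x) = -2 < 0)

ℤ_5 = {x ∈ ℚ_5 : v_5(x) ≥ 0} and ℤ_5^× = {x ∈ ℤ_5 : v_5(x) = 0}. Here v_5(11/400) = v_5(num) − v_5(den) = -2; compare against these criteria.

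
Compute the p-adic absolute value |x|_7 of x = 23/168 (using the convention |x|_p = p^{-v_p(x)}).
|23/168|_7 = 7

Step 1 — compute v_7(x) by factoring powers of 7 out of the numerator and denominator: v_7(23/168) = -1. Step 2 — apply |x|_p = p^{-v_p(x)} = 7^{1} = 7.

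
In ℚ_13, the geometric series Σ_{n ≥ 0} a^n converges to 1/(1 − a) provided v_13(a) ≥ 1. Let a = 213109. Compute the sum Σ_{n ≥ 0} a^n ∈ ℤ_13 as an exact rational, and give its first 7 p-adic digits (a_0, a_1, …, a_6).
Σ a^n = 1/(1 − a) = -1/213108;  first 7 digits = (1, 0, 0, 6, 7, 0, 10)

v_13(a) = 3 ≥ 1, so the series converges in ℤ_13 to 1/(1 − a) = 1/(1 − 213109) = -1/213108. Expand this rational in ℤ_13: compute digits iteratively via d_i = x_i mod 13, x_{i+1} = (x_i − d_i)/13. The first 7 digits are (1, 0, 0, 6, 7, 0, 10).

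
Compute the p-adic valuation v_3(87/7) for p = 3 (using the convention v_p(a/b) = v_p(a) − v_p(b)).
v_3(87/7) = 1

Factor powers of 3 from the numerator and denominator of the reduced fraction: 87 = 3^1 · 29 and 7 = 3^0 · 7. Apply v_p(a/b) = v_p(a) − v_p(b): v_3(87/7) = 1 − 0 = 1.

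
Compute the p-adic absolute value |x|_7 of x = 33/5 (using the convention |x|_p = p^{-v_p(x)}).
|33/5|_7 = 1

Step 1 — compute v_7(x) by factoring powers of 7 out of the numerator and denominator: v_7(33/5) = 0. Step 2 — apply |x|_p = p^{-v_p(x)} = 7^{0} = 1.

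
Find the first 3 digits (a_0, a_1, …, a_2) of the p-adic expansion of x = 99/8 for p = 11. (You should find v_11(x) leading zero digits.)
(a_0, …, a_2) = (0, 8, 9)

v_11(99/8) = 1, so a_0 = ... = a_0 = 0. Factor out: x = 11^1 · u with u = 9/8 a unit in ℤ_11. Expand u iteratively via a_{v+i} = u_i mod 11, u_{i+1} = (u_i − a_{v+i})/11:
  u_0 = 9/8;  a_1 = 8;  u_1 = (u_0 − 8)/11 = -5/8
  u_1 = -5/8;  a_2 = 9;  u_2 = (u_1 − 9)/11 = -7/8
Digits: (0, 8, 9).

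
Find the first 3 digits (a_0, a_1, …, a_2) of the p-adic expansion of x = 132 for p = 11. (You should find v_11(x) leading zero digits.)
(a_0, …, a_2) = (0, 1, 1)

v_11(132) = 1, so a_0 = ... = a_0 = 0. Factor out: x = 11^1 · u with u = 12 a unit in ℤ_11. Expand u iteratively via a_{v+i} = u_i mod 11, u_{i+1} = (u_i − a_{v+i})/11:
  u_0 = 12;  a_1 = 1;  u_1 = (u_0 − 1)/11 = 1
  u_1 = 1;  a_2 = 1;  u_2 = (u_1 − 1)/11 = 0
Digits: (0, 1, 1).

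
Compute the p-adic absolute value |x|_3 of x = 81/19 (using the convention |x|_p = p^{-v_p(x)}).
|81/19|_3 = 1/81

Step 1 — compute v_3(x) by factoring powers of 3 out of the numerator and denominator: v_3(81/19) = 4. Step 2 — apply |x|_p = p^{-v_p(x)} = 3^{-4} = 1/81.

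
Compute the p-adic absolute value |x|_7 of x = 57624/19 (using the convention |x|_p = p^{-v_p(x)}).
|57624/19|_7 = 1/2401

Step 1 — compute v_7(x) by factoring powers of 7 out of the numerator and denominator: v_7(57624/19) = 4. Step 2 — apply |x|_p = p^{-v_p(x)} = 7^{-4} = 1/2401.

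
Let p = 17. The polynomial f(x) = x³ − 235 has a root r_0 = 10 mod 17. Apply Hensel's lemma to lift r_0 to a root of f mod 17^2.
r_1 = 282 (mod 289)

Hensel: r_{i+1} = r_i − f(r_i)/f′(r_i) mod 17^{i+2}, where f′(x) = 3x². Iterate:
  r_0 = 10 (mod 17)
  r_1 = 282 (mod 289)
Final: r = 282 with f(r) ≡ 0 mod 17^2.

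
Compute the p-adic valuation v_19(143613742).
v_19(143613742) = 5

v_19(n) is the largest exponent k such that 19^k divides n. Factor out: 143613742 = 19^5 · 58. (Sign doesn't affect v_p.) So v_19(143613742) = 5.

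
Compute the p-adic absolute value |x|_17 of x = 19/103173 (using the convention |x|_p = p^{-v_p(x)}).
|19/103173|_17 = 4913

Step 1 — compute v_17(x) by factoring powers of 17 out of the numerator and denominator: v_17(19/103173) = -3. Step 2 — apply |x|_p = p^{-v_p(x)} = 17^{3} = 4913.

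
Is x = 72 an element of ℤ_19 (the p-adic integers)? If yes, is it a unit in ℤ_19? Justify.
x ∈ ℤ_19^× (unit); v_19(x) = 0

ℤ_19 = {x ∈ ℚ_19 : v_19(x) ≥ 0} and ℤ_19^× = {x ∈ ℤ_19 : v_19(x) = 0}. Here v_19(72) = v_19(num) − v_19(den) = 0; compare against these criteria.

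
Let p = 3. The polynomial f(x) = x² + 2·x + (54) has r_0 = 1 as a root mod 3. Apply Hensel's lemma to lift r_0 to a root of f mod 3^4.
r_3 = 25 (mod 81)

Hensel: r_{i+1} = r_i − f(r_i)·(f′(r_i))^{-1} mod 3^{i+2}, f′(x) = 2x + 2. Iterate:
  r_0 = 1 (mod 3)
  r_1 = 7 (mod 9)
  r_2 = 25 (mod 27)
  r_3 = 25 (mod 81)
Final: r = 25 satisfies f(r) ≡ 0 mod 3^4.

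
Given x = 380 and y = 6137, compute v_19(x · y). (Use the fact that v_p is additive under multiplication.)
v_19(2332060) = 3

v_p(x) = 1 (factor: 380 = 19^1 · 20); v_p(y) = 2 (factor: 6137 = 19^2 · 17). Additivity: v_p(xy) = v_p(x) + v_p(y) = 1 + 2 = 3. (Direct check: xy = 2332060 = 19^3 · (340).)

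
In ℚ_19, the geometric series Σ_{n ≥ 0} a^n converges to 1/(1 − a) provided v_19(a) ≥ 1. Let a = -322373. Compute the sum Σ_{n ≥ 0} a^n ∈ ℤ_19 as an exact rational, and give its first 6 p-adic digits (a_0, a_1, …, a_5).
Σ a^n = 1/(1 − a) = 1/322374;  first 6 digits = (1, 0, 0, 10, 16, 18)

v_19(a) = 3 ≥ 1, so the series converges in ℤ_19 to 1/(1 − a) = 1/(1 − (-322373)) = 1/322374. Expand this rational in ℤ_19: compute digits iteratively via d_i = x_i mod 19, x_{i+1} = (x_i − d_i)/19. The first 6 digits are (1, 0, 0, 10, 16, 18).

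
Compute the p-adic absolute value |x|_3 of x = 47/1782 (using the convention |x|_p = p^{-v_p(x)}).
|47/1782|_3 = 81

Step 1 — compute v_3(x) by factoring powers of 3 out of the numerator and denominator: v_3(47/1782) = -4. Step 2 — apply |x|_p = p^{-v_p(x)} = 3^{4} = 81.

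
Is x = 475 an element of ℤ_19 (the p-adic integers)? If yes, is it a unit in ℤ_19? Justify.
x ∈ ℤ_19 but not a unit; v_19(x) = 1 > 0

ℤ_19 = {x ∈ ℚ_19 : v_19(x) ≥ 0} and ℤ_19^× = {x ∈ ℤ_19 : v_19(x) = 0}. Here v_19(475) = v_19(num) − v_19(den) = 1; compare against these criteria.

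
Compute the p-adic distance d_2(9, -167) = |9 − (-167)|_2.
d_2(9, -167) = 1/16

Step 1 — x − y = 9 − (-167) = 176. Step 2 — v_2(176) = 4 (factor: 176 = (2^4 · 11); the sign does not affect v_p). Step 3 — |x − y|_2 = 2^{-4} = 1/16.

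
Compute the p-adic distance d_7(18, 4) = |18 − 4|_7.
d_7(18, 4) = 1/7

Step 1 — x − y = 18 − 4 = 14. Step 2 — v_7(14) = 1 (factor: 14 = (7^1 · 2); the sign does not affect v_p). Step 3 — |x − y|_7 = 7^{-1} = 1/7.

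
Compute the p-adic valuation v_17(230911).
v_17(230911) = 3

v_17(n) is the largest exponent k such that 17^k divides n. Factor out: 230911 = 17^3 · 47. (Sign doesn't affect v_p.) So v_17(230911) = 3.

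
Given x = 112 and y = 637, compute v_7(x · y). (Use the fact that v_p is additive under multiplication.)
v_7(71344) = 3

v_p(x) = 1 (factor: 112 = 7^1 · 16); v_p(y) = 2 (factor: 637 = 7^2 · 13). Additivity: v_p(xy) = v_p(x) + v_p(y) = 1 + 2 = 3. (Direct check: xy = 71344 = 7^3 · (208).)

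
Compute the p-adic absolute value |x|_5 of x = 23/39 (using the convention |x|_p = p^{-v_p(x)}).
|23/39|_5 = 1

Step 1 — compute v_5(x) by factoring powers of 5 out of the numerator and denominator: v_5(23/39) = 0. Step 2 — apply |x|_p = p^{-v_p(x)} = 5^{0} = 1.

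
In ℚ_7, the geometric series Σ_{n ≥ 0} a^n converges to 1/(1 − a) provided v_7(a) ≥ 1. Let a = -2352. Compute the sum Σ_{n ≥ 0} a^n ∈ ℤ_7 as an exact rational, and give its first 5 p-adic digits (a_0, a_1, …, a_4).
Σ a^n = 1/(1 − a) = 1/2353;  first 5 digits = (1, 0, 1, 0, 0)

v_7(a) = 2 ≥ 1, so the series converges in ℤ_7 to 1/(1 − a) = 1/(1 − (-2352)) = 1/2353. Expand this rational in ℤ_7: compute digits iteratively via d_i = x_i mod 7, x_{i+1} = (x_i − d_i)/7. The first 5 digits are (1, 0, 1, 0, 0).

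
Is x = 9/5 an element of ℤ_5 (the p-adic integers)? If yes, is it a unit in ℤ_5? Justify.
x ∉ ℤ_5 (v_5(x) = -1 < 0)

ℤ_5 = {x ∈ ℚ_5 : v_5(x) ≥ 0} and ℤ_5^× = {x ∈ ℤ_5 : v_5(x) = 0}. Here v_5(9/5) = v_5(num) − v_5(den) = -1; compare against these criteria.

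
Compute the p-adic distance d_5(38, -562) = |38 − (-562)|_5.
d_5(38, -562) = 1/25

Step 1 — x − y = 38 − (-562) = 600. Step 2 — v_5(600) = 2 (factor: 600 = (5^2 · 24); the sign does not affect v_p). Step 3 — |x − y|_5 = 5^{-2} = 1/25.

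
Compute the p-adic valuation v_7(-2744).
v_7(-2744) = 3

v_7(n) is the largest exponent k such that 7^k divides n. Factor out: -2744 = -7^3 · 8. (Sign doesn't affect v_p.) So v_7(-2744) = 3.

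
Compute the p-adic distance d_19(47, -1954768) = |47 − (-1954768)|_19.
d_19(47, -1954768) = 1/130321

Step 1 — x − y = 47 − (-1954768) = 1954815. Step 2 — v_19(1954815) = 4 (factor: 1954815 = (19^4 · 15); the sign does not affect v_p). Step 3 — |x − y|_19 = 19^{-4} = 1/130321.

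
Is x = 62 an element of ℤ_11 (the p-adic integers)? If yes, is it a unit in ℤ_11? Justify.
x ∈ ℤ_11^× (unit); v_11(x) = 0

ℤ_11 = {x ∈ ℚ_11 : v_11(x) ≥ 0} and ℤ_11^× = {x ∈ ℤ_11 : v_11(x) = 0}. Here v_11(62) = v_11(num) − v_11(den) = 0; compare against these criteria.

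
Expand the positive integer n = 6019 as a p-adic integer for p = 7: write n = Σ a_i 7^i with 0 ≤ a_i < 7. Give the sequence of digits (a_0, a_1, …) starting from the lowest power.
(a_0, a_1, …) = (6, 5, 3, 3, 2)

Repeated division by 7 gives the digits low-to-high: 6019 = 6 + 5·7^1 + 3·7^2 + 3·7^3 + 2·7^4. Digit sequence: (6, 5, 3, 3, 2).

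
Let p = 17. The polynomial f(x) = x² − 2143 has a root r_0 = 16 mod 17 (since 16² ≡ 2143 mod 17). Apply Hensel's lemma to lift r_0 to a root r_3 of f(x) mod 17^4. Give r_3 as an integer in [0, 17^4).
r_3 = 44301 (mod 83521)

Hensel's recurrence: r_{i+1} = r_i − f(r_i)·(f′(r_i))^{-1} mod 17^{i+2}, with f′(x) = 2x. Iterate:
  r_0 = 16 (mod 17)
  r_1 = 84 (mod 289)
  r_2 = 84 (mod 4913)
  r_3 = 44301 (mod 83521)
Final: r_3 = 44301, and one checks f(r_3) ≡ 0 mod 17^4.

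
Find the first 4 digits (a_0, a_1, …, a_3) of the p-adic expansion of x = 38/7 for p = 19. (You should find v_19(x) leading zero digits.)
(a_0, …, a_3) = (0, 3, 8, 5)

v_19(38/7) = 1, so a_0 = ... = a_0 = 0. Factor out: x = 19^1 · u with u = 2/7 a unit in ℤ_19. Expand u iteratively via a_{v+i} = u_i mod 19, u_{i+1} = (u_i − a_{v+i})/19:
  u_0 = 2/7;  a_1 = 3;  u_1 = (u_0 − 3)/19 = -1/7
  u_1 = -1/7;  a_2 = 8;  u_2 = (u_1 − 8)/19 = -3/7
  u_2 = -3/7;  a_3 = 5;  u_3 = (u_2 − 5)/19 = -2/7
Digits: (0, 3, 8, 5).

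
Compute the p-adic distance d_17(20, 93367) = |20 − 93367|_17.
d_17(20, 93367) = 1/4913

Step 1 — x − y = 20 − 93367 = -93347. Step 2 — v_17(-93347) = 3 (factor: -93347 = −(17^3 · 19); the sign does not affect v_p). Step 3 — |x − y|_17 = 17^{-3} = 1/4913.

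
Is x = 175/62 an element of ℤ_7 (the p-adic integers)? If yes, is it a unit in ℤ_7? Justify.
x ∈ ℤ_7 but not a unit; v_7(x) = 1 > 0

ℤ_7 = {x ∈ ℚ_7 : v_7(x) ≥ 0} and ℤ_7^× = {x ∈ ℤ_7 : v_7(x) = 0}. Here v_7(175/62) = v_7(num) − v_7(den) = 1; compare against these criteria.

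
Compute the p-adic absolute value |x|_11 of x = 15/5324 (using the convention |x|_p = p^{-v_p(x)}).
|15/5324|_11 = 1331

Step 1 — compute v_11(x) by factoring powers of 11 out of the numerator and denominator: v_11(15/5324) = -3. Step 2 — apply |x|_p = p^{-v_p(x)} = 11^{3} = 1331.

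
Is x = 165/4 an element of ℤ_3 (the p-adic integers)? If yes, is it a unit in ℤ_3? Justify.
x ∈ ℤ_3 but not a unit; v_3(x) = 1 > 0

ℤ_3 = {x ∈ ℚ_3 : v_3(x) ≥ 0} and ℤ_3^× = {x ∈ ℤ_3 : v_3(x) = 0}. Here v_3(165/4) = v_3(num) − v_3(den) = 1; compare against these criteria.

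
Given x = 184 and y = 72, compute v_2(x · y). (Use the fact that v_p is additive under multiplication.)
v_2(13248) = 6

v_p(x) = 3 (factor: 184 = 2^3 · 23); v_p(y) = 3 (factor: 72 = 2^3 · 9). Additivity: v_p(xy) = v_p(x) + v_p(y) = 3 + 3 = 6. (Direct check: xy = 13248 = 2^6 · (207).)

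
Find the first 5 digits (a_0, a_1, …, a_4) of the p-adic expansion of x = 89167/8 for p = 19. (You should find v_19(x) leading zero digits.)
(a_0, …, a_4) = (0, 0, 0, 4, 7)

v_19(89167/8) = 3, so a_0 = ... = a_2 = 0. Factor out: x = 19^3 · u with u = 13/8 a unit in ℤ_19. Expand u iteratively via a_{v+i} = u_i mod 19, u_{i+1} = (u_i − a_{v+i})/19:
  u_0 = 13/8;  a_3 = 4;  u_1 = (u_0 − 4)/19 = -1/8
  u_1 = -1/8;  a_4 = 7;  u_2 = (u_1 − 7)/19 = -3/8
Digits: (0, 0, 0, 4, 7).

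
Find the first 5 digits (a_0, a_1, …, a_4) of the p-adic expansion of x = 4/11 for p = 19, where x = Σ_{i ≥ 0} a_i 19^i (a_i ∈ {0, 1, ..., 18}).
(a_0, …, a_4) = (9, 3, 5, 17, 6)

v_19(4/11) = 0 (numerator and denominator both coprime to 19), so x ∈ ℤ_19^×. Compute digits iteratively via a_i = x_i mod 19, x_{i+1} = (x_i − a_i)/19, with x_0 = x:
  x_0 = 4/11;  a_0 = 9;  x_1 = (x_0 − 9)/19 = -5/11
  x_1 = -5/11;  a_1 = 3;  x_2 = (x_1 − 3)/19 = -2/11
  x_2 = -2/11;  a_2 = 5;  x_3 = (x_2 − 5)/19 = -3/11
  x_3 = -3/11;  a_3 = 17;  x_4 = (x_3 − 17)/19 = -10/11
  x_4 = -10/11;  a_4 = 6;  x_5 = (x_4 − 6)/19 = -4/11
Digits: (9, 3, 5, 17, 6).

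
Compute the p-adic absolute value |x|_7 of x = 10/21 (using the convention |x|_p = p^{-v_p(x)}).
|10/21|_7 = 7

Step 1 — compute v_7(x) by factoring powers of 7 out of the numerator and denominator: v_7(10/21) = -1. Step 2 — apply |x|_p = p^{-v_p(x)} = 7^{1} = 7.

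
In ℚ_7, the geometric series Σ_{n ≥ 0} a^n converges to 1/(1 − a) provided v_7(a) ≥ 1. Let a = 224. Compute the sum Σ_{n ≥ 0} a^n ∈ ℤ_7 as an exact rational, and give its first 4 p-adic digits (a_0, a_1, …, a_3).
Σ a^n = 1/(1 − a) = -1/223;  first 4 digits = (1, 4, 6, 0)

v_7(a) = 1 ≥ 1, so the series converges in ℤ_7 to 1/(1 − a) = 1/(1 − 224) = -1/223. Expand this rational in ℤ_7: compute digits iteratively via d_i = x_i mod 7, x_{i+1} = (x_i − d_i)/7. The first 4 digits are (1, 4, 6, 0).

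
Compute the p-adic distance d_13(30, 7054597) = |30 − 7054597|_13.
d_13(30, 7054597) = 1/371293

Step 1 — x − y = 30 − 7054597 = -7054567. Step 2 — v_13(-7054567) = 5 (factor: -7054567 = −(13^5 · 19); the sign does not affect v_p). Step 3 — |x − y|_13 = 13^{-5} = 1/371293.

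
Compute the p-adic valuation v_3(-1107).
v_3(-1107) = 3

v_3(n) is the largest exponent k such that 3^k divides n. Factor out: -1107 = -3^3 · 41. (Sign doesn't affect v_p.) So v_3(-1107) = 3.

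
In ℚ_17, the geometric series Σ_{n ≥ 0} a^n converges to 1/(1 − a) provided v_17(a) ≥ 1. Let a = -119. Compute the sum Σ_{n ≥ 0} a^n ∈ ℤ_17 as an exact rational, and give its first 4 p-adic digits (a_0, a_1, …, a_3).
Σ a^n = 1/(1 − a) = 1/120;  first 4 digits = (1, 10, 14, 16)

v_17(a) = 1 ≥ 1, so the series converges in ℤ_17 to 1/(1 − a) = 1/(1 − (-119)) = 1/120. Expand this rational in ℤ_17: compute digits iteratively via d_i = x_i mod 17, x_{i+1} = (x_i − d_i)/17. The first 4 digits are (1, 10, 14, 16).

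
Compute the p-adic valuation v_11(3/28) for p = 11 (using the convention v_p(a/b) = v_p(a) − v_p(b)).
v_11(3/28) = 0

Factor powers of 11 from the numerator and denominator of the reduced fraction: 3 = 11^0 · 3 and 28 = 11^0 · 28. Apply v_p(a/b) = v_p(a) − v_p(b): v_11(3/28) = 0 − 0 = 0.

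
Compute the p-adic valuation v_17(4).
v_17(4) = 0

v_17(n) is the largest exponent k such that 17^k divides n. Factor out: 4 = 17^0 · 4. (Sign doesn't affect v_p.) So v_17(4) = 0.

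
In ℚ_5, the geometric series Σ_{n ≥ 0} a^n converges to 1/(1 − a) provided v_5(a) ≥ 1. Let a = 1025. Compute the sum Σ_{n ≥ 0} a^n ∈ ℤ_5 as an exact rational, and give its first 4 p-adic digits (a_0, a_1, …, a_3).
Σ a^n = 1/(1 − a) = -1/1024;  first 4 digits = (1, 0, 1, 3)

v_5(a) = 2 ≥ 1, so the series converges in ℤ_5 to 1/(1 − a) = 1/(1 − 1025) = -1/1024. Expand this rational in ℤ_5: compute digits iteratively via d_i = x_i mod 5, x_{i+1} = (x_i − d_i)/5. The first 4 digits are (1, 0, 1, 3).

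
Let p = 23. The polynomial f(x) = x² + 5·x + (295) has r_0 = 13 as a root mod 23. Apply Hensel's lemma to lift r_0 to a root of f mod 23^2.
r_1 = 13 (mod 529)

Hensel: r_{i+1} = r_i − f(r_i)·(f′(r_i))^{-1} mod 23^{i+2}, f′(x) = 2x + 5. Iterate:
  r_0 = 13 (mod 23)
  r_1 = 13 (mod 529)
Final: r = 13 satisfies f(r) ≡ 0 mod 23^2.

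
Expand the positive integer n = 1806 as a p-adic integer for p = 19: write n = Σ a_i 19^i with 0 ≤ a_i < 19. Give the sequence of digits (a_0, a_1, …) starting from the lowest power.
(a_0, a_1, …) = (1, 0, 5)

Repeated division by 19 gives the digits low-to-high: 1806 = 1 + 5·19^2. Digit sequence: (1, 0, 5).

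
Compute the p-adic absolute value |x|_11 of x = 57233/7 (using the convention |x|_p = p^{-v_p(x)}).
|57233/7|_11 = 1/1331

Step 1 — compute v_11(x) by factoring powers of 11 out of the numerator and denominator: v_11(57233/7) = 3. Step 2 — apply |x|_p = p^{-v_p(x)} = 11^{-3} = 1/1331.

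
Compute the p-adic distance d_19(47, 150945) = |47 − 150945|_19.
d_19(47, 150945) = 1/6859

Step 1 — x − y = 47 − 150945 = -150898. Step 2 — v_19(-150898) = 3 (factor: -150898 = −(19^3 · 22); the sign does not affect v_p). Step 3 — |x − y|_19 = 19^{-3} = 1/6859.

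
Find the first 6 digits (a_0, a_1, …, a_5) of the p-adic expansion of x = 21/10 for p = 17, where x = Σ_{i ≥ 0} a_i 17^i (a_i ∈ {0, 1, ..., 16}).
(a_0, …, a_5) = (14, 1, 5, 15, 11, 1)

v_17(21/10) = 0 (numerator and denominator both coprime to 17), so x ∈ ℤ_17^×. Compute digits iteratively via a_i = x_i mod 17, x_{i+1} = (x_i − a_i)/17, with x_0 = x:
  x_0 = 21/10;  a_0 = 14;  x_1 = (x_0 − 14)/17 = -7/10
  x_1 = -7/10;  a_1 = 1;  x_2 = (x_1 − 1)/17 = -1/10
  x_2 = -1/10;  a_2 = 5;  x_3 = (x_2 − 5)/17 = -3/10
  x_3 = -3/10;  a_3 = 15;  x_4 = (x_3 − 15)/17 = -9/10
  x_4 = -9/10;  a_4 = 11;  x_5 = (x_4 − 11)/17 = -7/10
  x_5 = -7/10;  a_5 = 1;  x_6 = (x_5 − 1)/17 = -1/10
Digits: (14, 1, 5, 15, 11, 1).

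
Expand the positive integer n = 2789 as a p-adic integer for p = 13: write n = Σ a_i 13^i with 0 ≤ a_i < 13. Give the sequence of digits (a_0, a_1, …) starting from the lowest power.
(a_0, a_1, …) = (7, 6, 3, 1)

Repeated division by 13 gives the digits low-to-high: 2789 = 7 + 6·13^1 + 3·13^2 + 1·13^3. Digit sequence: (7, 6, 3, 1).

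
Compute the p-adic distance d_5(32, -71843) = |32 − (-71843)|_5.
d_5(32, -71843) = 1/3125

Step 1 — x − y = 32 − (-71843) = 71875. Step 2 — v_5(71875) = 5 (factor: 71875 = (5^5 · 23); the sign does not affect v_p). Step 3 — |x − y|_5 = 5^{-5} = 1/3125.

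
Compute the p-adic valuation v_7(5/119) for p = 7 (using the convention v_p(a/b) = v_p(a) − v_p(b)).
v_7(5/119) = -1

Factor powers of 7 from the numerator and denominator of the reduced fraction: 5 = 7^0 · 5 and 119 = 7^1 · 17. Apply v_p(a/b) = v_p(a) − v_p(b): v_7(5/119) = 0 − 1 = -1.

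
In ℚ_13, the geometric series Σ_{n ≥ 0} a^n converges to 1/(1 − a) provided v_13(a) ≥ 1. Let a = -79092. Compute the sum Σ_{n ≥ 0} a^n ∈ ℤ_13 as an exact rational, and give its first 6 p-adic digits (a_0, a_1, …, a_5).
Σ a^n = 1/(1 − a) = 1/79093;  first 6 digits = (1, 0, 0, 3, 10, 12)

v_13(a) = 3 ≥ 1, so the series converges in ℤ_13 to 1/(1 − a) = 1/(1 − (-79092)) = 1/79093. Expand this rational in ℤ_13: compute digits iteratively via d_i = x_i mod 13, x_{i+1} = (x_i − d_i)/13. The first 6 digits are (1, 0, 0, 3, 10, 12).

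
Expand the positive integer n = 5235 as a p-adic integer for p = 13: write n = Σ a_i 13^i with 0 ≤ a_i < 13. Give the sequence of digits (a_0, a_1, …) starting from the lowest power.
(a_0, a_1, …) = (9, 12, 4, 2)

Repeated division by 13 gives the digits low-to-high: 5235 = 9 + 12·13^1 + 4·13^2 + 2·13^3. Digit sequence: (9, 12, 4, 2).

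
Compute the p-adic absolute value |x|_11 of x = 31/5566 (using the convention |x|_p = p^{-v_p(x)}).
|31/5566|_11 = 121

Step 1 — compute v_11(x) by factoring powers of 11 out of the numerator and denominator: v_11(31/5566) = -2. Step 2 — apply |x|_p = p^{-v_p(x)} = 11^{2} = 121.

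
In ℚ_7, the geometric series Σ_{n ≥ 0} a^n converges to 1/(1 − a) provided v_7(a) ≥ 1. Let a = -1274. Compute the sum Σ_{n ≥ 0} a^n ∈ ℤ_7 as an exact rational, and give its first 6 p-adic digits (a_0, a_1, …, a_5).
Σ a^n = 1/(1 − a) = 1/1275;  first 6 digits = (1, 0, 2, 3, 3, 5)

v_7(a) = 2 ≥ 1, so the series converges in ℤ_7 to 1/(1 − a) = 1/(1 − (-1274)) = 1/1275. Expand this rational in ℤ_7: compute digits iteratively via d_i = x_i mod 7, x_{i+1} = (x_i − d_i)/7. The first 6 digits are (1, 0, 2, 3, 3, 5).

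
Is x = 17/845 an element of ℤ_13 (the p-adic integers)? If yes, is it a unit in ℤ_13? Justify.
x ∉ ℤ_13 (v_13(x) = -2 < 0)

ℤ_13 = {x ∈ ℚ_13 : v_13(x) ≥ 0} and ℤ_13^× = {x ∈ ℤ_13 : v_13(x) = 0}. Here v_13(17/845) = v_13(num) − v_13(den) = -2; compare against these criteria.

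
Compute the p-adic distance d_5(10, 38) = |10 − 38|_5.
d_5(10, 38) = 1

Step 1 — x − y = 10 − 38 = -28. Step 2 — v_5(-28) = 0 (factor: -28 = −(5^0 · 28); the sign does not affect v_p). Step 3 — |x − y|_5 = 5^{0} = 1.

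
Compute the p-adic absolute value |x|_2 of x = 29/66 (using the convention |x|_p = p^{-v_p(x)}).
|29/66|_2 = 2

Step 1 — compute v_2(x) by factoring powers of 2 out of the numerator and denominator: v_2(29/66) = -1. Step 2 — apply |x|_p = p^{-v_p(x)} = 2^{1} = 2.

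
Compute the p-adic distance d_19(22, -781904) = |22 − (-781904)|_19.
d_19(22, -781904) = 1/130321

Step 1 — x − y = 22 − (-781904) = 781926. Step 2 — v_19(781926) = 4 (factor: 781926 = (19^4 · 6); the sign does not affect v_p). Step 3 — |x − y|_19 = 19^{-4} = 1/130321.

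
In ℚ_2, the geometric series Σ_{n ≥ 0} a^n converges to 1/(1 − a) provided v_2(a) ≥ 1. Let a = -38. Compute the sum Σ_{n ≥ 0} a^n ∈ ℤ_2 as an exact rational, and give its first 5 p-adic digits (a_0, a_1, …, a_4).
Σ a^n = 1/(1 − a) = 1/39;  first 5 digits = (1, 1, 1, 0, 1)

v_2(a) = 1 ≥ 1, so the series converges in ℤ_2 to 1/(1 − a) = 1/(1 − (-38)) = 1/39. Expand this rational in ℤ_2: compute digits iteratively via d_i = x_i mod 2, x_{i+1} = (x_i − d_i)/2. The first 5 digits are (1, 1, 1, 0, 1).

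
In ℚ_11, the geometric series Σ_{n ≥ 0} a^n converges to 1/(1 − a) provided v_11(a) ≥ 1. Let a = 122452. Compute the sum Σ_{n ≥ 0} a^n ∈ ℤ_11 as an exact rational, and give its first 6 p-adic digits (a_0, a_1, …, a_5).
Σ a^n = 1/(1 − a) = -1/122451;  first 6 digits = (1, 0, 0, 4, 8, 0)

v_11(a) = 3 ≥ 1, so the series converges in ℤ_11 to 1/(1 − a) = 1/(1 − 122452) = -1/122451. Expand this rational in ℤ_11: compute digits iteratively via d_i = x_i mod 11, x_{i+1} = (x_i − d_i)/11. The first 6 digits are (1, 0, 0, 4, 8, 0).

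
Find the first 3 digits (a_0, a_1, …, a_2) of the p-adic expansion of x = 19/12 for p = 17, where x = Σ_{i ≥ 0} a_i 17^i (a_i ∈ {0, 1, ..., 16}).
(a_0, …, a_2) = (3, 7, 1)

v_17(19/12) = 0 (numerator and denominator both coprime to 17), so x ∈ ℤ_17^×. Compute digits iteratively via a_i = x_i mod 17, x_{i+1} = (x_i − a_i)/17, with x_0 = x:
  x_0 = 19/12;  a_0 = 3;  x_1 = (x_0 − 3)/17 = -1/12
  x_1 = -1/12;  a_1 = 7;  x_2 = (x_1 − 7)/17 = -5/12
  x_2 = -5/12;  a_2 = 1;  x_3 = (x_2 − 1)/17 = -1/12
Digits: (3, 7, 1).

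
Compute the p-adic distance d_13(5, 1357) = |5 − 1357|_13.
d_13(5, 1357) = 1/169

Step 1 — x − y = 5 − 1357 = -1352. Step 2 — v_13(-1352) = 2 (factor: -1352 = −(13^2 · 8); the sign does not affect v_p). Step 3 — |x − y|_13 = 13^{-2} = 1/169.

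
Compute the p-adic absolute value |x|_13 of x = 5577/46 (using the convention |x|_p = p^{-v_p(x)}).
|5577/46|_13 = 1/169

Step 1 — compute v_13(x) by factoring powers of 13 out of the numerator and denominator: v_13(5577/46) = 2. Step 2 — apply |x|_p = p^{-v_p(x)} = 13^{-2} = 1/169.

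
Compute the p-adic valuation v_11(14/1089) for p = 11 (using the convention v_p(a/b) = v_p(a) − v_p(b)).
v_11(14/1089) = -2

Factor powers of 11 from the numerator and denominator of the reduced fraction: 14 = 11^0 · 14 and 1089 = 11^2 · 9. Apply v_p(a/b) = v_p(a) − v_p(b): v_11(14/1089) = 0 − 2 = -2.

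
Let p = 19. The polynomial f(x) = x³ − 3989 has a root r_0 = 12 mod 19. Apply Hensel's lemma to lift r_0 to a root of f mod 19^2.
r_1 = 354 (mod 361)

Hensel: r_{i+1} = r_i − f(r_i)/f′(r_i) mod 19^{i+2}, where f′(x) = 3x². Iterate:
  r_0 = 12 (mod 19)
  r_1 = 354 (mod 361)
Final: r = 354 with f(r) ≡ 0 mod 19^2.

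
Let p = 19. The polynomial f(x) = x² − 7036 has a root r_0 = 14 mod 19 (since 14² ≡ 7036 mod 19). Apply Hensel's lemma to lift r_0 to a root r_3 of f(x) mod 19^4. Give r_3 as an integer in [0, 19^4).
r_3 = 5106 (mod 130321)

Hensel's recurrence: r_{i+1} = r_i − f(r_i)·(f′(r_i))^{-1} mod 19^{i+2}, with f′(x) = 2x. Iterate:
  r_0 = 14 (mod 19)
  r_1 = 52 (mod 361)
  r_2 = 5106 (mod 6859)
  r_3 = 5106 (mod 130321)
Final: r_3 = 5106, and one checks f(r_3) ≡ 0 mod 19^4.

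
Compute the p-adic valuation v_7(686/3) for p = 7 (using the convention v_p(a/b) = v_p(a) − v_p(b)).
v_7(686/3) = 3

Factor powers of 7 from the numerator and denominator of the reduced fraction: 686 = 7^3 · 2 and 3 = 7^0 · 3. Apply v_p(a/b) = v_p(a) − v_p(b): v_7(686/3) = 3 − 0 = 3.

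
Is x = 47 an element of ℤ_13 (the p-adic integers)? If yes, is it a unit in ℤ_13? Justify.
x ∈ ℤ_13^× (unit); v_13(x) = 0

ℤ_13 = {x ∈ ℚ_13 : v_13(x) ≥ 0} and ℤ_13^× = {x ∈ ℤ_13 : v_13(x) = 0}. Here v_13(47) = v_13(num) − v_13(den) = 0; compare against these criteria.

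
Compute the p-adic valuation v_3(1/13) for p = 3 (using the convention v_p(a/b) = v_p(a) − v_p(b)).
v_3(1/13) = 0

Factor powers of 3 from the numerator and denominator of the reduced fraction: 1 = 3^0 · 1 and 13 = 3^0 · 13. Apply v_p(a/b) = v_p(a) − v_p(b): v_3(1/13) = 0 − 0 = 0.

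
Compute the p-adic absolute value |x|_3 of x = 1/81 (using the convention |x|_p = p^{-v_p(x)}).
|1/81|_3 = 81

Step 1 — compute v_3(x) by factoring powers of 3 out of the numerator and denominator: v_3(1/81) = -4. Step 2 — apply |x|_p = p^{-v_p(x)} = 3^{4} = 81.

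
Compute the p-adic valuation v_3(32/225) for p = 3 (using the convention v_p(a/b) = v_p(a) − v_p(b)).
v_3(32/225) = -2

Factor powers of 3 from the numerator and denominator of the reduced fraction: 32 = 3^0 · 32 and 225 = 3^2 · 25. Apply v_p(a/b) = v_p(a) − v_p(b): v_3(32/225) = 0 − 2 = -2.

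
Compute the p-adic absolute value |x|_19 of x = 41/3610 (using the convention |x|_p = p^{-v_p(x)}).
|41/3610|_19 = 361

Step 1 — compute v_19(x) by factoring powers of 19 out of the numerator and denominator: v_19(41/3610) = -2. Step 2 — apply |x|_p = p^{-v_p(x)} = 19^{2} = 361.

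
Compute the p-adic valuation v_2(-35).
v_2(-35) = 0

v_2(n) is the largest exponent k such that 2^k divides n. Factor out: -35 = -2^0 · 35. (Sign doesn't affect v_p.) So v_2(-35) = 0.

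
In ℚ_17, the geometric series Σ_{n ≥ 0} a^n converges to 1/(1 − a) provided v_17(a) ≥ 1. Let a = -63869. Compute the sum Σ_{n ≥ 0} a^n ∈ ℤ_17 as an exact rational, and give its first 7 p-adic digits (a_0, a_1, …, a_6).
Σ a^n = 1/(1 − a) = 1/63870;  first 7 digits = (1, 0, 0, 4, 16, 16, 15)

v_17(a) = 3 ≥ 1, so the series converges in ℤ_17 to 1/(1 − a) = 1/(1 − (-63869)) = 1/63870. Expand this rational in ℤ_17: compute digits iteratively via d_i = x_i mod 17, x_{i+1} = (x_i − d_i)/17. The first 7 digits are (1, 0, 0, 4, 16, 16, 15).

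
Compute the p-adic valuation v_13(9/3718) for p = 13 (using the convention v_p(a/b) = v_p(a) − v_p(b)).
v_13(9/3718) = -2

Factor powers of 13 from the numerator and denominator of the reduced fraction: 9 = 13^0 · 9 and 3718 = 13^2 · 22. Apply v_p(a/b) = v_p(a) − v_p(b): v_13(9/3718) = 0 − 2 = -2.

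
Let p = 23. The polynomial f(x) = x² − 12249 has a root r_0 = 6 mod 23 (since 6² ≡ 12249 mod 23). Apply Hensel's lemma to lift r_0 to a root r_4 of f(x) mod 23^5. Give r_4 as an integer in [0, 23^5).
r_4 = 4093500 (mod 6436343)

Hensel's recurrence: r_{i+1} = r_i − f(r_i)·(f′(r_i))^{-1} mod 23^{i+2}, with f′(x) = 2x. Iterate:
  r_0 = 6 (mod 23)
  r_1 = 98 (mod 529)
  r_2 = 5388 (mod 12167)
  r_3 = 175726 (mod 279841)
  r_4 = 4093500 (mod 6436343)
Final: r_4 = 4093500, and one checks f(r_4) ≡ 0 mod 23^5.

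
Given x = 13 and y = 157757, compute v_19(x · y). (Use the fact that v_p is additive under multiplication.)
v_19(2050841) = 3

v_p(x) = 0 (factor: 13 = 19^0 · 13); v_p(y) = 3 (factor: 157757 = 19^3 · 23). Additivity: v_p(xy) = v_p(x) + v_p(y) = 0 + 3 = 3. (Direct check: xy = 2050841 = 19^3 · (299).)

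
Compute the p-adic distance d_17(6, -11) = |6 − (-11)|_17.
d_17(6, -11) = 1/17

Step 1 — x − y = 6 − (-11) = 17. Step 2 — v_17(17) = 1 (factor: 17 = (17^1 · 1); the sign does not affect v_p). Step 3 — |x − y|_17 = 17^{-1} = 1/17.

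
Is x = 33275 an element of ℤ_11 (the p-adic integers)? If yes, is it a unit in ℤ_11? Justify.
x ∈ ℤ_11 but not a unit; v_11(x) = 3 > 0

ℤ_11 = {x ∈ ℚ_11 : v_11(x) ≥ 0} and ℤ_11^× = {x ∈ ℤ_11 : v_11(x) = 0}. Here v_11(33275) = v_11(num) − v_11(den) = 3; compare against these criteria.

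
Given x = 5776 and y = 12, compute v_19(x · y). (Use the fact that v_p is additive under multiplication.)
v_19(69312) = 2

v_p(x) = 2 (factor: 5776 = 19^2 · 16); v_p(y) = 0 (factor: 12 = 19^0 · 12). Additivity: v_p(xy) = v_p(x) + v_p(y) = 2 + 0 = 2. (Direct check: xy = 69312 = 19^2 · (192).)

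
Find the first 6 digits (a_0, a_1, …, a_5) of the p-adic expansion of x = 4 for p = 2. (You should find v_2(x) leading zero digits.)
(a_0, …, a_5) = (0, 0, 1, 0, 0, 0)

v_2(4) = 2, so a_0 = ... = a_1 = 0. Factor out: x = 2^2 · u with u = 1 a unit in ℤ_2. Expand u iteratively via a_{v+i} = u_i mod 2, u_{i+1} = (u_i − a_{v+i})/2:
  u_0 = 1;  a_2 = 1;  u_1 = (u_0 − 1)/2 = 0
  u_1 = 0;  a_3 = 0;  u_2 = (u_1 − 0)/2 = 0
  u_2 = 0;  a_4 = 0;  u_3 = (u_2 − 0)/2 = 0
  u_3 = 0;  a_5 = 0;  u_4 = (u_3 − 0)/2 = 0
Digits: (0, 0, 1, 0, 0, 0).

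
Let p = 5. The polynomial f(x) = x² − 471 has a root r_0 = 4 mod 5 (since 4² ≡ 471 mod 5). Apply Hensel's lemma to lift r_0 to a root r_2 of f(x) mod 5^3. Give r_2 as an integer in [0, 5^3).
r_2 = 64 (mod 125)

Hensel's recurrence: r_{i+1} = r_i − f(r_i)·(f′(r_i))^{-1} mod 5^{i+2}, with f′(x) = 2x. Iterate:
  r_0 = 4 (mod 5)
  r_1 = 14 (mod 25)
  r_2 = 64 (mod 125)
Final: r_2 = 64, and one checks f(r_2) ≡ 0 mod 5^3.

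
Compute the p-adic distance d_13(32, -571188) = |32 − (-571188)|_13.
d_13(32, -571188) = 1/28561

Step 1 — x − y = 32 − (-571188) = 571220. Step 2 — v_13(571220) = 4 (factor: 571220 = (13^4 · 20); the sign does not affect v_p). Step 3 — |x − y|_13 = 13^{-4} = 1/28561.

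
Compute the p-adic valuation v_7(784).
v_7(784) = 2

v_7(n) is the largest exponent k such that 7^k divides n. Factor out: 784 = 7^2 · 16. (Sign doesn't affect v_p.) So v_7(784) = 2.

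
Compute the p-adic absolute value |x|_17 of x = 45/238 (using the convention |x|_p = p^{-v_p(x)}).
|45/238|_17 = 17

Step 1 — compute v_17(x) by factoring powers of 17 out of the numerator and denominator: v_17(45/238) = -1. Step 2 — apply |x|_p = p^{-v_p(x)} = 17^{1} = 17.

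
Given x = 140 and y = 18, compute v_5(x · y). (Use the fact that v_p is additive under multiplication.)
v_5(2520) = 1

v_p(x) = 1 (factor: 140 = 5^1 · 28); v_p(y) = 0 (factor: 18 = 5^0 · 18). Additivity: v_p(xy) = v_p(x) + v_p(y) = 1 + 0 = 1. (Direct check: xy = 2520 = 5^1 · (504).)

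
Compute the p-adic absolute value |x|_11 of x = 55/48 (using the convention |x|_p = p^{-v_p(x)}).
|55/48|_11 = 1/11

Step 1 — compute v_11(x) by factoring powers of 11 out of the numerator and denominator: v_11(55/48) = 1. Step 2 — apply |x|_p = p^{-v_p(x)} = 11^{-1} = 1/11.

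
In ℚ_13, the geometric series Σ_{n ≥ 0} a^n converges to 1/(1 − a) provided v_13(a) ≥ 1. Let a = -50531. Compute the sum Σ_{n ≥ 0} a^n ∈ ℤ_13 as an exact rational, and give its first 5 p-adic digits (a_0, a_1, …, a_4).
Σ a^n = 1/(1 − a) = 1/50532;  first 5 digits = (1, 0, 0, 3, 11)

v_13(a) = 3 ≥ 1, so the series converges in ℤ_13 to 1/(1 − a) = 1/(1 − (-50531)) = 1/50532. Expand this rational in ℤ_13: compute digits iteratively via d_i = x_i mod 13, x_{i+1} = (x_i − d_i)/13. The first 5 digits are (1, 0, 0, 3, 11).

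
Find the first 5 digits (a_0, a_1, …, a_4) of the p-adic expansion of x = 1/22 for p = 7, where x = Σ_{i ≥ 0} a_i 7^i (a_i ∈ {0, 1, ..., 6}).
(a_0, …, a_4) = (1, 4, 1, 2, 0)

v_7(1/22) = 0 (numerator and denominator both coprime to 7), so x ∈ ℤ_7^×. Compute digits iteratively via a_i = x_i mod 7, x_{i+1} = (x_i − a_i)/7, with x_0 = x:
  x_0 = 1/22;  a_0 = 1;  x_1 = (x_0 − 1)/7 = -3/22
  x_1 = -3/22;  a_1 = 4;  x_2 = (x_1 − 4)/7 = -13/22
  x_2 = -13/22;  a_2 = 1;  x_3 = (x_2 − 1)/7 = -5/22
  x_3 = -5/22;  a_3 = 2;  x_4 = (x_3 − 2)/7 = -7/22
  x_4 = -7/22;  a_4 = 0;  x_5 = (x_4 − 0)/7 = -1/22
Digits: (1, 4, 1, 2, 0).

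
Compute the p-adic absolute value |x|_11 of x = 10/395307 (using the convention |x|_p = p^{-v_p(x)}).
|10/395307|_11 = 14641

Step 1 — compute v_11(x) by factoring powers of 11 out of the numerator and denominator: v_11(10/395307) = -4. Step 2 — apply |x|_p = p^{-v_p(x)} = 11^{4} = 14641.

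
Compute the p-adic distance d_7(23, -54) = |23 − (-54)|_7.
d_7(23, -54) = 1/7

Step 1 — x − y = 23 − (-54) = 77. Step 2 — v_7(77) = 1 (factor: 77 = (7^1 · 11); the sign does not affect v_p). Step 3 — |x − y|_7 = 7^{-1} = 1/7.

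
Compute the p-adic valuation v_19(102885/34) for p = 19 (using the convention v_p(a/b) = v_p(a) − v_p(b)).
v_19(102885/34) = 3

Factor powers of 19 from the numerator and denominator of the reduced fraction: 102885 = 19^3 · 15 and 34 = 19^0 · 34. Apply v_p(a/b) = v_p(a) − v_p(b): v_19(102885/34) = 3 − 0 = 3.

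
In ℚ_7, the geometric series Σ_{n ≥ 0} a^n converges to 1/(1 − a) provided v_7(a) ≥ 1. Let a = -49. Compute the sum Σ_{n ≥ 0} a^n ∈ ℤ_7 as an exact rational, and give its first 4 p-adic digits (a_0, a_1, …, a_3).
Σ a^n = 1/(1 − a) = 1/50;  first 4 digits = (1, 0, 6, 6)

v_7(a) = 2 ≥ 1, so the series converges in ℤ_7 to 1/(1 − a) = 1/(1 − (-49)) = 1/50. Expand this rational in ℤ_7: compute digits iteratively via d_i = x_i mod 7, x_{i+1} = (x_i − d_i)/7. The first 4 digits are (1, 0, 6, 6).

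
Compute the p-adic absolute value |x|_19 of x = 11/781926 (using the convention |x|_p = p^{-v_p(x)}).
|11/781926|_19 = 130321

Step 1 — compute v_19(x) by factoring powers of 19 out of the numerator and denominator: v_19(11/781926) = -4. Step 2 — apply |x|_p = p^{-v_p(x)} = 19^{4} = 130321.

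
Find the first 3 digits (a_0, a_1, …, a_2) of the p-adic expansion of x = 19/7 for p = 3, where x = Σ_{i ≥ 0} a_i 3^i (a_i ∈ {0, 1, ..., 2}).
(a_0, …, a_2) = (1, 1, 2)

v_3(19/7) = 0 (numerator and denominator both coprime to 3), so x ∈ ℤ_3^×. Compute digits iteratively via a_i = x_i mod 3, x_{i+1} = (x_i − a_i)/3, with x_0 = x:
  x_0 = 19/7;  a_0 = 1;  x_1 = (x_0 − 1)/3 = 4/7
  x_1 = 4/7;  a_1 = 1;  x_2 = (x_1 − 1)/3 = -1/7
  x_2 = -1/7;  a_2 = 2;  x_3 = (x_2 − 2)/3 = -5/7
Digits: (1, 1, 2).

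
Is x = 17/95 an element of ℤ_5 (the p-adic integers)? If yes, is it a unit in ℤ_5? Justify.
x ∉ ℤ_5 (v_5(x) = -1 < 0)

ℤ_5 = {x ∈ ℚ_5 : v_5(x) ≥ 0} and ℤ_5^× = {x ∈ ℤ_5 : v_5(x) = 0}. Here v_5(17/95) = v_5(num) − v_5(den) = -1; compare against these criteria.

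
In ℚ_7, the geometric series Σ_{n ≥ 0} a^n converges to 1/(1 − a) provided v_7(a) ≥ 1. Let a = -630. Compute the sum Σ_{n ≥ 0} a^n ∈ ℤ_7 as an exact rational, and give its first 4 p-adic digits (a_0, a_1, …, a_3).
Σ a^n = 1/(1 − a) = 1/631;  first 4 digits = (1, 1, 2, 1)

v_7(a) = 1 ≥ 1, so the series converges in ℤ_7 to 1/(1 − a) = 1/(1 − (-630)) = 1/631. Expand this rational in ℤ_7: compute digits iteratively via d_i = x_i mod 7, x_{i+1} = (x_i − d_i)/7. The first 4 digits are (1, 1, 2, 1).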